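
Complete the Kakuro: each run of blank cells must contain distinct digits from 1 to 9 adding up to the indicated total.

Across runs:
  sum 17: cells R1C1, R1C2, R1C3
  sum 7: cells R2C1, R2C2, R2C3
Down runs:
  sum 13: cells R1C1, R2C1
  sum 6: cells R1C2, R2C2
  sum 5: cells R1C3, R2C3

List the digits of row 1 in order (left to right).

9, 5, 3

7 in 3 cells must be {1,2,4}.
The 7 across and the 13 down share only 4, so R2C1 = 4.
R1C1 = 13 − 4 = 9 completes the 13 down.
Nothing is forced directly, so branch on R2C2, whose candidates are 1 or 2. If R2C2 = 2: then R1C2 would have to be in {1,2,3,5,6,7} for the 17 across but in {4} for the 6 down — contradiction. So R2C2 = 1.
R1C2 = 6 − 1 = 5 completes the 6 down.
R1C3 = 17 − 14 = 3 completes the 17 across.
R2C3 = 7 − 5 = 2 completes the 7 across.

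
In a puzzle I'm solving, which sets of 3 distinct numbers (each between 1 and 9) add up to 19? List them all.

{2,8,9}; {3,7,9}; {4,6,9}; {4,7,8}; {5,6,8}

3 distinct digits from 1–9 sum between 6 and 24.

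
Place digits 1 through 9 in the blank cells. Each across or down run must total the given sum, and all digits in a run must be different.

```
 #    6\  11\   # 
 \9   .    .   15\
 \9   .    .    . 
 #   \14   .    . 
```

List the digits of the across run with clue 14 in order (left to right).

5, 9

The 9 across and the 15 down share only 6, so R2C3 = 6.
R3C3 = 15 − 6 = 9 completes the 15 down.
R3C2 = 14 − 9 = 5 completes the 14 across.
R2C2 = 2: the only remaining digit allowed by both the 9 across and the 11 down.
R1C2 = 11 − 7 = 4 completes the 11 down.
R2C1 = 9 − 8 = 1 completes the 9 across.
R1C1 = 9 − 4 = 5 completes the 9 across.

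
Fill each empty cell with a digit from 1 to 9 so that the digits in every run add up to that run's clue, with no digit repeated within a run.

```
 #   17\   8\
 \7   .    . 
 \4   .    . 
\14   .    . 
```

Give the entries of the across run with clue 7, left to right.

5 2

4 in 2 cells must be {1,3}.
The 14 across and the 8 down share only 5, so R3C2 = 5.
Given what's placed, R2C2 must be 1 to fit the 4 across and 8 down.
R3C1 = 14 − 5 = 9 completes the 14 across.
R1C2 = 8 − 6 = 2 completes the 8 down.
R2C1 = 4 − 1 = 3 completes the 4 across.
R1C1 = 7 − 2 = 5 completes the 7 across.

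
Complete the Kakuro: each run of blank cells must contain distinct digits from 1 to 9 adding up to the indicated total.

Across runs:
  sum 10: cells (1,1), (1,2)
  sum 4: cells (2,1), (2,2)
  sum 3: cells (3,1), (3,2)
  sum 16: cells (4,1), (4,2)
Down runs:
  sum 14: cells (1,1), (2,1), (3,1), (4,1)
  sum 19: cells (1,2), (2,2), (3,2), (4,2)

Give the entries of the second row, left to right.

4 in 2 cells must be {1,3}; 3 in 2 cells must be {1,2}; 16 in 2 cells must be {7,9}.
Only 7 fits (4,1) under both its across sum 16 and down sum 14.
(4,2) = 16 − 7 = 9 completes the 16 across.
Given what's placed, (2,1) must be 1 to fit the 4 across and 14 down.
(2,2) = 4 − 1 = 3 completes the 4 across.

1, 3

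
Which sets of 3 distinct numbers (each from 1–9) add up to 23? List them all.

3 distinct digits from 1–9 sum between 6 and 24.
Only one set works: {6,8,9}.

{6,8,9}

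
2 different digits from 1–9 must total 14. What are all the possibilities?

{5,9}; {6,8}

2 distinct digits from 1–9 sum between 3 and 17.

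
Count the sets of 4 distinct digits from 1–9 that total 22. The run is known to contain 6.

5

4 distinct digits from 1–9 sum between 10 and 30.
Keeping only sets containing 6.
Enumerating: {1,6,7,8}, {2,5,6,9}, {3,4,6,9}, {3,5,6,8}, {4,5,6,7}.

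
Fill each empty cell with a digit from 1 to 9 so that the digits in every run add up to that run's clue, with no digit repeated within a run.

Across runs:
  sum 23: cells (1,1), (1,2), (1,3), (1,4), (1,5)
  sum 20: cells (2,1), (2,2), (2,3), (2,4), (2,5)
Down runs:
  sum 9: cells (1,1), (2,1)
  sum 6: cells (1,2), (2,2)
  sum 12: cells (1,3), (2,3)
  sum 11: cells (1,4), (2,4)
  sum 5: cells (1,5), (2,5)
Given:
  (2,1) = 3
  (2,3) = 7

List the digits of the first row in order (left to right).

(1,1) = 9 − 3 = 6 completes the 9 down.
(1,3) = 12 − 7 = 5 completes the 12 down.
Nothing is forced directly, so branch on (2,4), whose candidates are 4 or 5. If (2,4) = 5: then (1,4) would have to be in {1,2,3,4,7,8,9} for the 23 across but in {6} for the 11 down — contradiction. So (2,4) = 4.
(1,4) = 11 − 4 = 7 completes the 11 down.
(2,5) = 1: the only remaining digit allowed by both the 20 across and the 5 down.
(1,5) = 5 − 1 = 4 completes the 5 down.
(2,2) = 20 − 15 = 5 completes the 20 across.
(1,2) = 23 − 22 = 1 completes the 23 across.

6 1 5 7 4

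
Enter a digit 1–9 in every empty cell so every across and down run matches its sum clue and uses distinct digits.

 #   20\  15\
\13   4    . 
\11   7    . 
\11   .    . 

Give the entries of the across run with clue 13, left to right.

R1C2 = 13 − 4 = 9 completes the 13 across.
R2C2 = 11 − 7 = 4 completes the 11 across.
R3C1 = 20 − 11 = 9 completes the 20 down.
R3C2 = 11 − 9 = 2 completes the 11 across.

4 9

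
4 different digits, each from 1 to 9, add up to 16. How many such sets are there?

8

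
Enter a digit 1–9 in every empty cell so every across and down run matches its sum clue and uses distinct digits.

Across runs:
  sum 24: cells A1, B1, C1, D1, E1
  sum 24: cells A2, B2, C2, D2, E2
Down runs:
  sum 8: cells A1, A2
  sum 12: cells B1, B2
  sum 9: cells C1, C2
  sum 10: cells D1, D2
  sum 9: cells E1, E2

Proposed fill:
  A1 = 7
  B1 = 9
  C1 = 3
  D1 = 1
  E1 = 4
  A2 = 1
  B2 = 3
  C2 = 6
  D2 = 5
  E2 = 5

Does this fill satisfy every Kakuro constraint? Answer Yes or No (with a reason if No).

No — the across run A2–E2 sums to 20, not 24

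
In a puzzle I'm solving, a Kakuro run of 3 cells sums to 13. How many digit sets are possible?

3 distinct digits from 1–9 sum between 6 and 24.

7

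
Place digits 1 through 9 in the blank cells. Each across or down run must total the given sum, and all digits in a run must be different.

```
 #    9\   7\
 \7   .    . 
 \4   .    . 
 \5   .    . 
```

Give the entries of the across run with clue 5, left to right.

4 in 2 cells must be {1,3}; 7 in 3 cells must be {1,2,4}.
The 4 across and the 7 down share only 1, so R2C2 = 1.
R2C1 = 4 − 1 = 3 completes the 4 across.
Nothing is forced directly, so branch on R1C2, whose candidates are 2 or 4. If R1C2 = 4: then R1C1 would have to be in {3} for the 7 across but in {1,2,4,5} for the 9 down — contradiction. So R1C2 = 2.
R1C1 = 7 − 2 = 5 completes the 7 across.
R3C1 = 9 − 8 = 1 completes the 9 down.
R3C2 = 5 − 1 = 4 completes the 5 across.

1 4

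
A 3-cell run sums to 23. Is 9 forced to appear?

Yes

The only way to make 23 from 3 distinct digits is {6,8,9}, which contains 9.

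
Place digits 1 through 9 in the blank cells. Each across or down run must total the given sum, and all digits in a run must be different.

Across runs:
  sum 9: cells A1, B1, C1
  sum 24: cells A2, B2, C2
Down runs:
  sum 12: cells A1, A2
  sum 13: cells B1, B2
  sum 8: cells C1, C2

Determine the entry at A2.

24 in 3 cells must be {7,8,9}.
The 24 across and the 8 down share only 7, so C2 = 7.
C1 = 8 − 7 = 1 completes the 8 down.
Nothing is forced directly, so branch on A1, whose candidates are 3 or 5. If A1 = 5: then B1 would have to be in {3} for the 9 across but in {4,5,6,7,8,9} for the 13 down — contradiction. So A1 = 3.
B1 = 9 − 4 = 5 completes the 9 across.
A2 = 12 − 3 = 9 completes the 12 down.
B2 = 24 − 16 = 8 completes the 24 across.

9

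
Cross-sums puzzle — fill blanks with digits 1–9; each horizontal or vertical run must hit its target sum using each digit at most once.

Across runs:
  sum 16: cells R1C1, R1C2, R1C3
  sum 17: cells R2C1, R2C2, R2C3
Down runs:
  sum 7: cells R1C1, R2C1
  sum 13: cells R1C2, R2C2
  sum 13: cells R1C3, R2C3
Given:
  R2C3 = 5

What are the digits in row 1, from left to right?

R1C3 = 13 − 5 = 8 completes the 13 down.
No cell is forced outright now. R2C1 can only be 3 or 4 (the digits allowed by both its 17 across and its 7 down). If R2C1 = 3: then R1C1 would have to be in {1,2,3,5,6,7} for the 16 across but in {4} for the 7 down — contradiction. So R2C1 = 4.
R1C1 = 7 − 4 = 3 completes the 7 down.
R1C2 = 16 − 11 = 5 completes the 16 across.
R2C2 = 17 − 9 = 8 completes the 17 across.

3 5 8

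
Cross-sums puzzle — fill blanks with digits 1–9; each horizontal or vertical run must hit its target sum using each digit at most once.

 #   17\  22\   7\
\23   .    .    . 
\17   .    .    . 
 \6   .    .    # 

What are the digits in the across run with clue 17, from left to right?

23 in 3 cells must be {6,8,9}.
Only 6 fits R1C3 under both its across sum 23 and down sum 7.
R2C3 = 7 − 6 = 1 completes the 7 down.
The 6 across and the 22 down share only 5, so R3C2 = 5.
R2C2 = 9: the only remaining digit allowed by both the 17 across and the 22 down.
R3C1 = 6 − 5 = 1 completes the 6 across.
Given what's placed, R1C1 must be 9 to fit the 23 across and 17 down.
R1C2 = 23 − 15 = 8 completes the 23 across.
R2C1 = 17 − 10 = 7 completes the 17 across.

7 9 1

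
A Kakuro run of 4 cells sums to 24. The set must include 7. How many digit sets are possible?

4

4 distinct digits from 1–9 sum between 10 and 30.
Keeping only sets containing 7.
Enumerating: {2,6,7,9}, {3,5,7,9}, {3,6,7,8}, {4,5,7,8}.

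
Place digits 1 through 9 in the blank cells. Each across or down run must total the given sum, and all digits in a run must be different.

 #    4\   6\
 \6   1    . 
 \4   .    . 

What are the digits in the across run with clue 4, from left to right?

3 1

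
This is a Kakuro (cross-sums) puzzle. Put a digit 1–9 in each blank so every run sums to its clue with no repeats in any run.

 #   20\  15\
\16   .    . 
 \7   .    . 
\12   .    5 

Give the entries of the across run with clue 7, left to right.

16 in 2 cells must be {7,9}.
R3C1 = 12 − 5 = 7 completes the 12 across.
Given what's placed, R1C1 must be 9 to fit the 16 across and 20 down.
R1C2 = 16 − 9 = 7 completes the 16 across.
R2C1 = 20 − 16 = 4 completes the 20 down.
R2C2 = 7 − 4 = 3 completes the 7 across.

4 3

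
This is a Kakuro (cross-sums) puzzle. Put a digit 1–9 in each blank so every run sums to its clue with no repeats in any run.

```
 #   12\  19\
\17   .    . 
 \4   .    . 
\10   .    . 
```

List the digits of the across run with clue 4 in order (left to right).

1, 3

17 in 2 cells must be {8,9}; 4 in 2 cells must be {1,3}.
The 4 across and the 19 down share only 3, so R2C2 = 3.
Given what's placed, R1C2 must be 9 to fit the 17 across and 19 down.
R2C1 = 4 − 3 = 1 completes the 4 across.
R3C2 = 19 − 12 = 7 completes the 19 down.
R1C1 = 17 − 9 = 8 completes the 17 across.
R3C1 = 10 − 7 = 3 completes the 10 across.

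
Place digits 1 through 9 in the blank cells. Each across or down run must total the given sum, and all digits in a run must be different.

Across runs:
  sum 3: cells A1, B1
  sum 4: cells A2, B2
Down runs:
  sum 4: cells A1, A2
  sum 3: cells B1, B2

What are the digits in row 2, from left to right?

3 1

3 in 2 cells must be {1,2}; 4 in 2 cells must be {1,3}.
The 3 across and the 4 down share only 1, so A1 = 1.
B1 = 3 − 1 = 2 completes the 3 across.
A2 = 4 − 1 = 3 completes the 4 down.
B2 = 4 − 3 = 1 completes the 4 across.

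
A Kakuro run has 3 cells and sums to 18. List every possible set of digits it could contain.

{1,8,9}; {2,7,9}; {3,6,9}; {3,7,8}; {4,5,9}; {4,6,8}; {5,6,7}

3 distinct digits from 1–9 sum between 6 and 24.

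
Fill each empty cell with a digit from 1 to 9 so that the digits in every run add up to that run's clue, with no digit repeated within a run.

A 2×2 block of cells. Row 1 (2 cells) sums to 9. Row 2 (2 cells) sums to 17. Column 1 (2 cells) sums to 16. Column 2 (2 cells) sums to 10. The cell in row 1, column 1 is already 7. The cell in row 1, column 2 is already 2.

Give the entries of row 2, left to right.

9 8

17 in 2 cells must be {8,9}; 16 in 2 cells must be {7,9}.
(2,1) = 16 − 7 = 9 completes the 16 down.
(2,2) = 17 − 9 = 8 completes the 17 across.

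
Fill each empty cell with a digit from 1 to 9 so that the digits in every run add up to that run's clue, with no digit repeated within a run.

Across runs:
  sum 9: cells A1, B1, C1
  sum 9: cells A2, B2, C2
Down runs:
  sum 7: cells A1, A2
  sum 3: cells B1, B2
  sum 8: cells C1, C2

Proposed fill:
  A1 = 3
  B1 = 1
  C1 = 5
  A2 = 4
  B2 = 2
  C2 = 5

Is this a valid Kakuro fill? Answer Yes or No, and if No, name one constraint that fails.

No — the across run A2–C2 sums to 11, not 9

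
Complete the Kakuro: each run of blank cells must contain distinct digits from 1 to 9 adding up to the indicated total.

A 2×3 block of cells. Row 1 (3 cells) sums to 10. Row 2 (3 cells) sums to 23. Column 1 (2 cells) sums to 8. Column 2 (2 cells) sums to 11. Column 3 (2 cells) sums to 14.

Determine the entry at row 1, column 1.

2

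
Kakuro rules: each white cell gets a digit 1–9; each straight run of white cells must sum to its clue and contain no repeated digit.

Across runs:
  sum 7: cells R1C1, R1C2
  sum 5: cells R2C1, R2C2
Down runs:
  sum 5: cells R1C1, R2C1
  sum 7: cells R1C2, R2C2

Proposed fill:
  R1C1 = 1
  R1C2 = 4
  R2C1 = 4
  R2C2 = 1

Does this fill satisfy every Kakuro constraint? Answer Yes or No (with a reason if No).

No — the across run R1C1–R1C2 sums to 5, not 7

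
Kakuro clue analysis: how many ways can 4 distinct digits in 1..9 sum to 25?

6

4 distinct digits from 1–9 sum between 10 and 30.
Enumerating: {1,7,8,9}, {2,6,8,9}, {3,5,8,9}, {3,6,7,9}, {4,5,7,9}, {4,6,7,8}.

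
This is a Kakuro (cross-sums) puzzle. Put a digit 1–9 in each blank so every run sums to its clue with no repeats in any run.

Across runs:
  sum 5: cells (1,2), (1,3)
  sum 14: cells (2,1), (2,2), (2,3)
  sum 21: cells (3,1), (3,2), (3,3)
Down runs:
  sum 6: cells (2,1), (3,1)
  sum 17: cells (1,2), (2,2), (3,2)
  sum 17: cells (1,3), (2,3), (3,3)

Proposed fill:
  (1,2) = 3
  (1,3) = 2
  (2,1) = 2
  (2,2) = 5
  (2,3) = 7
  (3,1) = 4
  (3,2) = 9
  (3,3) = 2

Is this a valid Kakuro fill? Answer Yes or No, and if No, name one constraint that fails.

No — the down run (1,3)–(3,3) sums to 11, not 17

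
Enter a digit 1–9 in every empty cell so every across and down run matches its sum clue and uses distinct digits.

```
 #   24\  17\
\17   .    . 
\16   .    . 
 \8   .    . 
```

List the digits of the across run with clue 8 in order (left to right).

7 1

17 in 2 cells must be {8,9}; 16 in 2 cells must be {7,9}; 24 in 3 cells must be {7,8,9}.
The 8 across and the 24 down share only 7, so R3C1 = 7.
R3C2 = 8 − 7 = 1 completes the 8 across.
Given what's placed, R1C2 must be 9 to fit the 17 across and 17 down.
R2C1 = 9: the only remaining digit allowed by both the 16 across and the 24 down.
R2C2 = 16 − 9 = 7 completes the 16 across.
R1C1 = 17 − 9 = 8 completes the 17 across.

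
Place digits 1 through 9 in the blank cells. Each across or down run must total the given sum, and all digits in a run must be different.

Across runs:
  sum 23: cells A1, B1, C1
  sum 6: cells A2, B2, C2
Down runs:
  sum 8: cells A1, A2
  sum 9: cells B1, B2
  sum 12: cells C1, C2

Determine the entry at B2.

1

23 in 3 cells must be {6,8,9}; 6 in 3 cells must be {1,2,3}.
The 23 across and the 8 down share only 6, so A1 = 6.
Given what's placed, B1 must be 8 to fit the 23 across and 9 down.
C1 = 23 − 14 = 9 completes the 23 across.
A2 = 8 − 6 = 2 completes the 8 down.
B2 = 9 − 8 = 1 completes the 9 down.
C2 = 6 − 3 = 3 completes the 6 across.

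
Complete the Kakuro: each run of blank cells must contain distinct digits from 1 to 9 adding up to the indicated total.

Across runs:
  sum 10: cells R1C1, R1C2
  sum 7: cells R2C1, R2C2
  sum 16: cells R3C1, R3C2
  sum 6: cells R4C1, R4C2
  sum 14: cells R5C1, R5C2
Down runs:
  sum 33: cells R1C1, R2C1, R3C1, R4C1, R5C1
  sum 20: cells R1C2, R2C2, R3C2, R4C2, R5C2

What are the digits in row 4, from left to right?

5 1

16 in 2 cells must be {7,9}.
Nothing is forced directly, so branch on R4C1, whose candidates are 4 or 5. If R4C1 = 4: that forces R2C1 = 5, R2C2 = 2, after which R4C2 would have to be in {2} for the 6 across but in {1,3,4,5,6,7,8,9} for the 20 down — contradiction. So R4C1 = 5.
Given what's placed, R2C1 must be 4 to fit the 7 across and 33 down.
R2C2 = 7 − 4 = 3 completes the 7 across.
R4C2 = 6 − 5 = 1 completes the 6 across.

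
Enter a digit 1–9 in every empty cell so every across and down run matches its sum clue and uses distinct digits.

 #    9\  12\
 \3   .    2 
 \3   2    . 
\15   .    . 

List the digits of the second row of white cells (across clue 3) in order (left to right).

2 1

3 in 2 cells must be {1,2}.
R1C1 = 3 − 2 = 1 completes the 3 across.
R2C2 = 3 − 2 = 1 completes the 3 across.
R3C1 = 9 − 3 = 6 completes the 9 down.
R3C2 = 15 − 6 = 9 completes the 15 across.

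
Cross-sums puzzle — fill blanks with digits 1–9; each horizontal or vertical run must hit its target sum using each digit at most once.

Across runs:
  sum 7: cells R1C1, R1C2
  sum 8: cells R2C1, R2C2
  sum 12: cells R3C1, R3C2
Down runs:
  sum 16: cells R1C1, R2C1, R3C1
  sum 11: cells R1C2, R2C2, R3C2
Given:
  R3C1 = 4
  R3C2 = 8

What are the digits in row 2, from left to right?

7, 1

Nothing is forced directly, so branch on R1C1, whose candidates are 3 or 5. If R1C1 = 3: then R1C2 would have to be in {4} for the 7 across but in {1,2} for the 11 down — contradiction. So R1C1 = 5.
R1C2 = 7 − 5 = 2 completes the 7 across.
R2C1 = 16 − 9 = 7 completes the 16 down.
R2C2 = 8 − 7 = 1 completes the 8 across.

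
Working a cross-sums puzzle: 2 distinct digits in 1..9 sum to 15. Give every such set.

{6,9}; {7,8}

2 distinct digits from 1–9 sum between 3 and 17.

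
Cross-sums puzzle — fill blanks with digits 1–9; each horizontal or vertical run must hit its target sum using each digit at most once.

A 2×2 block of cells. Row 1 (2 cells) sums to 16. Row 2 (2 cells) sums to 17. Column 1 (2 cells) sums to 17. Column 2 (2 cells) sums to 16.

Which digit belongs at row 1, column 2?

7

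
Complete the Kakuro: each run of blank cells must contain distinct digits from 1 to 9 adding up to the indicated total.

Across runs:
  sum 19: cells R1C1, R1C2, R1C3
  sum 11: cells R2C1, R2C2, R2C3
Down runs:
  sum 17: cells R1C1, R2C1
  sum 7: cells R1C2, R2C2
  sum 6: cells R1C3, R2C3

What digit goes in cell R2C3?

2

17 in 2 cells must be {8,9}.
The 11 across and the 17 down share only 8, so R2C1 = 8.
R1C1 = 17 − 8 = 9 completes the 17 down.
Nothing is forced directly, so branch on R1C3, whose candidates are 2 or 4. If R1C3 = 2: then R1C2 would have to be in {8} for the 19 across but in {1,2,3,4,5,6} for the 7 down — contradiction. So R1C3 = 4.
R1C2 = 19 − 13 = 6 completes the 19 across.
R2C2 = 7 − 6 = 1 completes the 7 down.
R2C3 = 11 − 9 = 2 completes the 11 across.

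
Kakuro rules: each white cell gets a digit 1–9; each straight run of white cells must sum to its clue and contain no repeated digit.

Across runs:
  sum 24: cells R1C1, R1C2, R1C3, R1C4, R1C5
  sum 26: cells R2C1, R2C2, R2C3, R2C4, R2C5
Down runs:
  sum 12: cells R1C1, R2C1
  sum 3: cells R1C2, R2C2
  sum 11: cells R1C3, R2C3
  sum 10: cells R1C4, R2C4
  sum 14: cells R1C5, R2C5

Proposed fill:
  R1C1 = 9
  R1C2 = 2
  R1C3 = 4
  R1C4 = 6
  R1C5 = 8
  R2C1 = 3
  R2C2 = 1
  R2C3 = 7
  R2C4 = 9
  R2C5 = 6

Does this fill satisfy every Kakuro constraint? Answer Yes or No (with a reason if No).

No — the across run R1C1–R1C5 sums to 29, not 24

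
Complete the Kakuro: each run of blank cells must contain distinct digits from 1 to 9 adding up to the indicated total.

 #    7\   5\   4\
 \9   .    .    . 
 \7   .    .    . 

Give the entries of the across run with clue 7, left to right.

2, 4, 1

7 in 3 cells must be {1,2,4}; 4 in 2 cells must be {1,3}.
The 7 across and the 4 down share only 1, so R2C3 = 1.
R1C3 = 4 − 1 = 3 completes the 4 down.
Nothing is forced directly, so branch on R2C1, whose candidates are 2 or 4. If R2C1 = 4: then R1C1 would have to be in {1,2,4,5} for the 9 across but in {3} for the 7 down — contradiction. So R2C1 = 2.
R1C1 = 7 − 2 = 5 completes the 7 down.
R1C2 = 9 − 8 = 1 completes the 9 across.
R2C2 = 7 − 3 = 4 completes the 7 across.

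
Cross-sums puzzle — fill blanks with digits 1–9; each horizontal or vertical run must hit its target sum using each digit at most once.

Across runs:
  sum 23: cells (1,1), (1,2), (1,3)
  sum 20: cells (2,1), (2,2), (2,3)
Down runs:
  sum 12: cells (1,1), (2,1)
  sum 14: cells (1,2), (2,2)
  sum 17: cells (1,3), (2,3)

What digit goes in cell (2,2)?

23 in 3 cells must be {6,8,9}; 17 in 2 cells must be {8,9}.
Nothing is forced directly, so branch on (1,1), whose candidates are 8 or 9. If (1,1) = 8: that forces (1,3) = 9, (2,1) = 4, (2,2) = 9, after which (2,3) would have to be in {7} for the 20 across but in {8} for the 17 down — contradiction. So (1,1) = 9.
Given what's placed, (1,3) must be 8 to fit the 23 across and 17 down.
(2,1) = 12 − 9 = 3 completes the 12 down.
(2,3) = 17 − 8 = 9 completes the 17 down.
(1,2) = 23 − 17 = 6 completes the 23 across.
(2,2) = 20 − 12 = 8 completes the 20 across.

8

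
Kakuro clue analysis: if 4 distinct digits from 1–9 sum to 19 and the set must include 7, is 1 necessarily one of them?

Counterexample: {2,4,6,7} sums to 19 under that restriction without using 1.

No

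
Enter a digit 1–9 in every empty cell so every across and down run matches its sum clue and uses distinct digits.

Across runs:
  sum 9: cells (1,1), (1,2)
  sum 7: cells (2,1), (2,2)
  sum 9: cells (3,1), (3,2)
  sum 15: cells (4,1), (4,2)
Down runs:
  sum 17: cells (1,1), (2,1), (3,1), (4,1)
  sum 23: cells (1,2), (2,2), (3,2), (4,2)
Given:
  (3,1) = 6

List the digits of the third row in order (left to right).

6 3

(3,2) = 9 − 6 = 3 completes the 9 across.
Nothing is forced directly, so branch on (4,1), whose candidates are 7 or 8. If (4,1) = 7: that forces (4,2) = 8, (2,2) = 5, (1,2) = 7, after which (2,1) would have to be in {2} for the 7 across but in {1,3} for the 17 down — contradiction. So (4,1) = 8.
(4,2) = 15 − 8 = 7 completes the 15 across.
Nothing is forced directly, so branch on (1,1), whose candidates are 1 or 2. If (1,1) = 2: then (1,2) would have to be in {7} for the 9 across but in {4,5,8,9} for the 23 down — contradiction. So (1,1) = 1.
(1,2) = 9 − 1 = 8 completes the 9 across.
(2,1) = 17 − 15 = 2 completes the 17 down.
(2,2) = 7 − 2 = 5 completes the 7 across.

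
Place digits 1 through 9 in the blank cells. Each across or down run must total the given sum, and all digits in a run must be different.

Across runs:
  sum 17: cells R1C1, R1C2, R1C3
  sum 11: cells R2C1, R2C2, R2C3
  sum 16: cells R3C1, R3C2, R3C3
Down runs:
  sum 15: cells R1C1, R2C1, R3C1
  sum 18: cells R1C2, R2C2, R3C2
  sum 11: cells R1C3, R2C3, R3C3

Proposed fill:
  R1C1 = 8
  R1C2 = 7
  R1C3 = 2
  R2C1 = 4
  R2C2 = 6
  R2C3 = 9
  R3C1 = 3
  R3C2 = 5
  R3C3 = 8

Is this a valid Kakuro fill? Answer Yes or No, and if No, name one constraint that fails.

No — the down run R1C3–R3C3 sums to 19, not 11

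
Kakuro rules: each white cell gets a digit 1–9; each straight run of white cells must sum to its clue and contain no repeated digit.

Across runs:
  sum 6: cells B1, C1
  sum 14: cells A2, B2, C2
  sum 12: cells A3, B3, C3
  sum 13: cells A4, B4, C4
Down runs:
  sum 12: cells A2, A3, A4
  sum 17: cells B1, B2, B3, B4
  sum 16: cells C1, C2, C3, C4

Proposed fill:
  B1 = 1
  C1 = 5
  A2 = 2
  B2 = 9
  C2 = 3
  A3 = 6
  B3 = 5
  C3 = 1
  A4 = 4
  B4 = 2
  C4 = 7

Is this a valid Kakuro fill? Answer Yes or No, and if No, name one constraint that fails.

Yes

Across: 1+5=6; 2+9+3=14; 6+5+1=12; 4+2+7=13. Down: 2+6+4=12; 1+9+5+2=17; 5+3+1+7=16. No digit repeats within any run.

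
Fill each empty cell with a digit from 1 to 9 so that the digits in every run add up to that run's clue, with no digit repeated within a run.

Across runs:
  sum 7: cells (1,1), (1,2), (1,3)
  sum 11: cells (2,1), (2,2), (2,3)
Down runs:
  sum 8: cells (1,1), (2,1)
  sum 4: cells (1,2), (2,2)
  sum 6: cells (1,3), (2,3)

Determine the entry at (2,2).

3

7 in 3 cells must be {1,2,4}; 4 in 2 cells must be {1,3}.
The 7 across and the 4 down share only 1, so (1,2) = 1.
(2,2) = 4 − 1 = 3 completes the 4 down.
Given what's placed, (1,1) must be 2 to fit the 7 across and 8 down.
(1,3) = 7 − 3 = 4 completes the 7 across.
(2,1) = 8 − 2 = 6 completes the 8 down.
(2,3) = 11 − 9 = 2 completes the 11 across.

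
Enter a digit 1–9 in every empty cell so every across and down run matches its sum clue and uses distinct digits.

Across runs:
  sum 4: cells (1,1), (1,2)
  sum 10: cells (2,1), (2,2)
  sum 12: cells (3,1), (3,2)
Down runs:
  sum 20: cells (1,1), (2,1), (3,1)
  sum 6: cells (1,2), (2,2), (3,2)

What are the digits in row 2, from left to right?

4 in 2 cells must be {1,3}; 6 in 3 cells must be {1,2,3}.
The 4 across and the 20 down share only 3, so (1,1) = 3.
(1,2) = 4 − 3 = 1 completes the 4 across.
Given what's placed, (3,2) must be 3 to fit the 12 across and 6 down.
(2,2) = 6 − 4 = 2 completes the 6 down.
(3,1) = 12 − 3 = 9 completes the 12 across.
(2,1) = 10 − 2 = 8 completes the 10 across.

8, 2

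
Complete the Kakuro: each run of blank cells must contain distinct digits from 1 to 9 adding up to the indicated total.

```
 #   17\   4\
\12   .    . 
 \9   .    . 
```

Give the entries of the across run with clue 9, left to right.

8 1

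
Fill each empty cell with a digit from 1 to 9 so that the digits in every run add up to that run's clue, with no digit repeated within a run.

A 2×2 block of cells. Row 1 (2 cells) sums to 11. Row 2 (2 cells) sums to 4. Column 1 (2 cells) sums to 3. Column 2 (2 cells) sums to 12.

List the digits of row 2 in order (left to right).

1, 3

4 in 2 cells must be {1,3}; 3 in 2 cells must be {1,2}.
The 11 across and the 3 down share only 2, so (1,1) = 2.
(1,2) = 11 − 2 = 9 completes the 11 across.
(2,1) = 3 − 2 = 1 completes the 3 down.
(2,2) = 4 − 1 = 3 completes the 4 across.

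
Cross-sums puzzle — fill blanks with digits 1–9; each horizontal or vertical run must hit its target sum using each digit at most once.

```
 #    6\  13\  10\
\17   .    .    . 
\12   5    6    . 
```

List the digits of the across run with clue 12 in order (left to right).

R1C1 = 6 − 5 = 1 completes the 6 down.
R1C2 = 13 − 6 = 7 completes the 13 down.
R1C3 = 17 − 8 = 9 completes the 17 across.
R2C3 = 12 − 11 = 1 completes the 12 across.

5, 6, 1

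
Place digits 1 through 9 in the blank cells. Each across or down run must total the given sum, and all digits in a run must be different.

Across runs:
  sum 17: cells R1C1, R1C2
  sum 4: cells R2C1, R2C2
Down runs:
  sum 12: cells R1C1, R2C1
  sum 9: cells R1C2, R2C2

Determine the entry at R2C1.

3

17 in 2 cells must be {8,9}; 4 in 2 cells must be {1,3}.
The 17 across and the 9 down share only 8, so R1C2 = 8.
The 4 across and the 12 down share only 3, so R2C1 = 3.
R2C2 = 4 − 3 = 1 completes the 4 across.
R1C1 = 17 − 8 = 9 completes the 17 across.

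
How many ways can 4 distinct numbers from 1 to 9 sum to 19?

4 distinct digits from 1–9 sum between 10 and 30.

11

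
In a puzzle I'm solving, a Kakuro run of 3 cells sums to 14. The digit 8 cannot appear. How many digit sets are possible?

3 distinct digits from 1–9 sum between 6 and 24.
Dropping sets that contain 8.
Enumerating: {1,4,9}, {1,6,7}, {2,3,9}, {2,5,7}, {3,4,7}, {3,5,6}.

6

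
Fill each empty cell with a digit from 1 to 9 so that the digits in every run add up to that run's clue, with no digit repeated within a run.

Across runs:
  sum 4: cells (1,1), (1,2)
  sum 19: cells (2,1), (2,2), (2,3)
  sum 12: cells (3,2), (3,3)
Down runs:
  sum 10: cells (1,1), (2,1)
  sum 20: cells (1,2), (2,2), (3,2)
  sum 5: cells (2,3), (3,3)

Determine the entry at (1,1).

1

4 in 2 cells must be {1,3}.
The 4 across and the 20 down share only 3, so (1,2) = 3.
(1,1) = 4 − 3 = 1 completes the 4 across.
(2,1) = 10 − 1 = 9 completes the 10 down.
(2,2) = 8: the only remaining digit allowed by both the 19 across and the 20 down.
(2,3) = 19 − 17 = 2 completes the 19 across.
(3,2) = 20 − 11 = 9 completes the 20 down.
(3,3) = 12 − 9 = 3 completes the 12 across.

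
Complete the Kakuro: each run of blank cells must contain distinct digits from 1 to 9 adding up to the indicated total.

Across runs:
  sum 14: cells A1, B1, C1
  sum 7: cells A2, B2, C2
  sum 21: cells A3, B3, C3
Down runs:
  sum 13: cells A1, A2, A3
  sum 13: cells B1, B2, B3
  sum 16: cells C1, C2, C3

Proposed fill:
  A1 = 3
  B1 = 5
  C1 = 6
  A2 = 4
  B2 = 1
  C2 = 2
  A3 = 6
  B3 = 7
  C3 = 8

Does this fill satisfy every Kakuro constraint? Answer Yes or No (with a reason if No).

Yes

Across: 3+5+6=14; 4+1+2=7; 6+7+8=21. Down: 3+4+6=13; 5+1+7=13; 6+2+8=16. No digit repeats within any run.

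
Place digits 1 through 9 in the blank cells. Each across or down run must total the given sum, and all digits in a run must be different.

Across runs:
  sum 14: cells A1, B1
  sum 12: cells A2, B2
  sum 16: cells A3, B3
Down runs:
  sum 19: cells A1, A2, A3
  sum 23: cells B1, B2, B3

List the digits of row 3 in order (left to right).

16 in 2 cells must be {7,9}; 23 in 3 cells must be {6,8,9}.
The 16 across and the 23 down share only 9, so B3 = 9.
Given what's placed, B2 must be 8 to fit the 12 across and 23 down.
A3 = 16 − 9 = 7 completes the 16 across.
B1 = 23 − 17 = 6 completes the 23 down.
A2 = 12 − 8 = 4 completes the 12 across.
A1 = 14 − 6 = 8 completes the 14 across.

7 9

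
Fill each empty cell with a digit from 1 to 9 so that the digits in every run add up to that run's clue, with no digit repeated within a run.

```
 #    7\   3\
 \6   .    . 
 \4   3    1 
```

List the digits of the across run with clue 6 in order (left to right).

4 2

4 in 2 cells must be {1,3}; 3 in 2 cells must be {1,2}.
R1C1 = 7 − 3 = 4 completes the 7 down.
R1C2 = 6 − 4 = 2 completes the 6 across.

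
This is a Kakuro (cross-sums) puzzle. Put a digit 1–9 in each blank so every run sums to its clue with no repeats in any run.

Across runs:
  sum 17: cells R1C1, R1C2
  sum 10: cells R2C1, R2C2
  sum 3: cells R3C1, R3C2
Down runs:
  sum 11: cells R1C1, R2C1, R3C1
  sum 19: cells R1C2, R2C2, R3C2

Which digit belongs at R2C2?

17 in 2 cells must be {8,9}; 3 in 2 cells must be {1,2}.
The 17 across and the 11 down share only 8, so R1C1 = 8.
R1C2 = 17 − 8 = 9 completes the 17 across.
Given what's placed, R3C2 must be 2 to fit the 3 across and 19 down.
R2C2 = 19 − 11 = 8 completes the 19 down.
R3C1 = 3 − 2 = 1 completes the 3 across.
R2C1 = 10 − 8 = 2 completes the 10 across.

8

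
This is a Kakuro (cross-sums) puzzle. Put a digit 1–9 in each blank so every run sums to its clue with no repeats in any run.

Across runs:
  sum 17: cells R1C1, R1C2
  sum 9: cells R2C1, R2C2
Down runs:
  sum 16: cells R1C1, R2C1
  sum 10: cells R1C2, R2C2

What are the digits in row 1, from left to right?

9 8

17 in 2 cells must be {8,9}; 16 in 2 cells must be {7,9}.
The 17 across and the 16 down share only 9, so R1C1 = 9.
R1C2 = 17 − 9 = 8 completes the 17 across.
R2C1 = 16 − 9 = 7 completes the 16 down.
R2C2 = 9 − 7 = 2 completes the 9 across.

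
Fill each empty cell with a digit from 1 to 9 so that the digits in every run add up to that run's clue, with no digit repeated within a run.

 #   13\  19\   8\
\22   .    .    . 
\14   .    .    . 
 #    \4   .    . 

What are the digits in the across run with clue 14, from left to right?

4 in 2 cells must be {1,3}.
Only 5 fits R1C3 under both its across sum 22 and down sum 8.
The 4 across and the 19 down share only 3, so R3C2 = 3.
R3C3 = 4 − 3 = 1 completes the 4 across.
R1C2 = 9: the only remaining digit allowed by both the 22 across and the 19 down.
R2C2 = 19 − 12 = 7 completes the 19 down.
R2C3 = 8 − 6 = 2 completes the 8 down.
R1C1 = 22 − 14 = 8 completes the 22 across.
R2C1 = 14 − 9 = 5 completes the 14 across.

5 7 2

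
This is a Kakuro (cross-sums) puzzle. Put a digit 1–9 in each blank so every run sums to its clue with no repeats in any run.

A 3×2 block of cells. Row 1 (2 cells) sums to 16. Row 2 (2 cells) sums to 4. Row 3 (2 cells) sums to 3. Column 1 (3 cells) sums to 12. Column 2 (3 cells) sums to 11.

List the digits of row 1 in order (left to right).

9 7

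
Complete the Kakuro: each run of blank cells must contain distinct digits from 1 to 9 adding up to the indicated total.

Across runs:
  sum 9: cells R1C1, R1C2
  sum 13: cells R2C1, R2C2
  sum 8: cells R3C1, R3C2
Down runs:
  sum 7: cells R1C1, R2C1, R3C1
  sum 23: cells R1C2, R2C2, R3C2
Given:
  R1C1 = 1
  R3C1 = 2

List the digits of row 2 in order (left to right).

4 9

7 in 3 cells must be {1,2,4}; 23 in 3 cells must be {6,8,9}.
R1C2 = 9 − 1 = 8 completes the 9 across.
R2C1 = 7 − 3 = 4 completes the 7 down.
R2C2 = 13 − 4 = 9 completes the 13 across.
R3C2 = 8 − 2 = 6 completes the 8 across.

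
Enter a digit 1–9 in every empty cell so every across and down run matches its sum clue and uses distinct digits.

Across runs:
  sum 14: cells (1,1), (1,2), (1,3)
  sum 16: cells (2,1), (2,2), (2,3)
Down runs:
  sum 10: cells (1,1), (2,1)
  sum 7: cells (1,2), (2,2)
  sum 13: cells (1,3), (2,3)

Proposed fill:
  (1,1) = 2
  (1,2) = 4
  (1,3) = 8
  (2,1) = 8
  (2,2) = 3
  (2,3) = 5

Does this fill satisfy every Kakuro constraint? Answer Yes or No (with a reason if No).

Across: 2+4+8=14; 8+3+5=16. Down: 2+8=10; 4+3=7; 8+5=13. No digit repeats within any run.

Yes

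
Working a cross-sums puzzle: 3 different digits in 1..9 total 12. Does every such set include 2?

No

Counterexample: {1,3,8} sums to 12 without using 2.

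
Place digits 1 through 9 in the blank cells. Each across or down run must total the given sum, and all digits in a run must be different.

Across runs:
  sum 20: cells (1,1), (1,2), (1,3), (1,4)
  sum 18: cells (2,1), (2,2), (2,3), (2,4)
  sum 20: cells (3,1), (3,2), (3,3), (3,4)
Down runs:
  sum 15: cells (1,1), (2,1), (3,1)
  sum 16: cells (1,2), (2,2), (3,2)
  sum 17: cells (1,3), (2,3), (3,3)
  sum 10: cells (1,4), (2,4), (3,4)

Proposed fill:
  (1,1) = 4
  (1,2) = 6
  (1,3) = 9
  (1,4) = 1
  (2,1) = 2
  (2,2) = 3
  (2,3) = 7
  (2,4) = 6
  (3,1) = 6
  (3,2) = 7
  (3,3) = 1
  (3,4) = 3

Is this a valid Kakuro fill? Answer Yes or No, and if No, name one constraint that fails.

No — the across run (3,1)–(3,4) sums to 17, not 20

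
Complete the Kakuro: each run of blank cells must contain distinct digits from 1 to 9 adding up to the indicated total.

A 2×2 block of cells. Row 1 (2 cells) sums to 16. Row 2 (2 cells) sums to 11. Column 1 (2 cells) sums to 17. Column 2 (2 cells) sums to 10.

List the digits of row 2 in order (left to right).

16 in 2 cells must be {7,9}; 17 in 2 cells must be {8,9}.
The 16 across and the 17 down share only 9, so (1,1) = 9.
(1,2) = 16 − 9 = 7 completes the 16 across.
(2,1) = 17 − 9 = 8 completes the 17 down.
(2,2) = 11 − 8 = 3 completes the 11 across.

8 3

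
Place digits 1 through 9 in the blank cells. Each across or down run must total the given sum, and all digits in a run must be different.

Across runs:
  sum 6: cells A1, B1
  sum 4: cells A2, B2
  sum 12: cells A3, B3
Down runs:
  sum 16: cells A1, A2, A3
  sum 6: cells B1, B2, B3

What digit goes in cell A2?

4 in 2 cells must be {1,3}; 6 in 3 cells must be {1,2,3}.
The 12 across and the 6 down share only 3, so B3 = 3.
Given what's placed, B2 must be 1 to fit the 4 across and 6 down.
A3 = 12 − 3 = 9 completes the 12 across.
B1 = 6 − 4 = 2 completes the 6 down.
A2 = 4 − 1 = 3 completes the 4 across.
A1 = 6 − 2 = 4 completes the 6 across.

3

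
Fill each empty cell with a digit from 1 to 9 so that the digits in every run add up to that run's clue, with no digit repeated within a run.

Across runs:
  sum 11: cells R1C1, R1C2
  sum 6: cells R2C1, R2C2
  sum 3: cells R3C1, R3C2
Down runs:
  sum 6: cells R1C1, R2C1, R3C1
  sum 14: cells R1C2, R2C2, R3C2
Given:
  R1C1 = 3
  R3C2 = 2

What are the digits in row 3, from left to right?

3 in 2 cells must be {1,2}; 6 in 3 cells must be {1,2,3}.
R1C2 = 11 − 3 = 8 completes the 11 across.
R2C2 = 14 − 10 = 4 completes the 14 down.
R3C1 = 3 − 2 = 1 completes the 3 across.
R2C1 = 6 − 4 = 2 completes the 6 across.

1 2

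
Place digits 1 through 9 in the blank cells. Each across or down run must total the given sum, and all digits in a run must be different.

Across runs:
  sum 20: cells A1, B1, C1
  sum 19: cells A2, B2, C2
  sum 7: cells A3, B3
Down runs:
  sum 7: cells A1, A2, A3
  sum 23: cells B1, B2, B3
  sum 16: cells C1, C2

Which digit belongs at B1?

7 in 3 cells must be {1,2,4}; 23 in 3 cells must be {6,8,9}; 16 in 2 cells must be {7,9}.
Only 4 fits A1 under both its across sum 20 and down sum 7.
Given what's placed, B1 must be 9 to fit the 20 across and 23 down.

9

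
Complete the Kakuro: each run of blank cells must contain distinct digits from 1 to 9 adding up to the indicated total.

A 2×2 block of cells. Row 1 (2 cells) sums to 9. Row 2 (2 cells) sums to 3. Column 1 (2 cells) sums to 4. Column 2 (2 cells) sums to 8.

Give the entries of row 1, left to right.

3 6

3 in 2 cells must be {1,2}; 4 in 2 cells must be {1,3}.
The 3 across and the 4 down share only 1, so (2,1) = 1.
(2,2) = 3 − 1 = 2 completes the 3 across.
(1,1) = 4 − 1 = 3 completes the 4 down.
(1,2) = 9 − 3 = 6 completes the 9 across.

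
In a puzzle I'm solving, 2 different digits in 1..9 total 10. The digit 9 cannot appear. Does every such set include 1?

No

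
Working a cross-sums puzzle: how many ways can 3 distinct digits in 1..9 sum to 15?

8

3 distinct digits from 1–9 sum between 6 and 24.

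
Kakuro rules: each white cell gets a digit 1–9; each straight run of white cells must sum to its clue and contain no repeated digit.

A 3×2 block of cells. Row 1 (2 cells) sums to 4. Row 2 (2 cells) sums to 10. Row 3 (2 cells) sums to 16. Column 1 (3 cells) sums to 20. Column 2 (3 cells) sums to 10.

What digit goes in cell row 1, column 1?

3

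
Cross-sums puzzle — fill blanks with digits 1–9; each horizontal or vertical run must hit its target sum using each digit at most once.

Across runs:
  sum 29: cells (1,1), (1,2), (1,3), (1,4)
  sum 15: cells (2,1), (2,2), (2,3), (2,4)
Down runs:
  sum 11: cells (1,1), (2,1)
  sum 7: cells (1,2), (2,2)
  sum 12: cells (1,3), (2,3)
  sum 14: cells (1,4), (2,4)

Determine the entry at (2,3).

3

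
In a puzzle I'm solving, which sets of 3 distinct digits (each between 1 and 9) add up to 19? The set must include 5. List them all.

{5,6,8}

3 distinct digits from 1–9 sum between 6 and 24.
Keeping only sets containing 5.
Only one set works: {5,6,8}.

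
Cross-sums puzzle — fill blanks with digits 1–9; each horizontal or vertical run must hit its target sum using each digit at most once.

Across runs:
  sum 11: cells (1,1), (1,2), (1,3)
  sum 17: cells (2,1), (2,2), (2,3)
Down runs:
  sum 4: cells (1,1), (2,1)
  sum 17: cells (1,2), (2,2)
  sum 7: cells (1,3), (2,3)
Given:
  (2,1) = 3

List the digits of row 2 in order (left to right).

4 in 2 cells must be {1,3}; 17 in 2 cells must be {8,9}.
(1,1) = 4 − 3 = 1 completes the 4 down.
Given what's placed, (1,2) must be 8 to fit the 11 across and 17 down.
(1,3) = 11 − 9 = 2 completes the 11 across.
(2,2) = 17 − 8 = 9 completes the 17 down.
(2,3) = 17 − 12 = 5 completes the 17 across.

3 9 5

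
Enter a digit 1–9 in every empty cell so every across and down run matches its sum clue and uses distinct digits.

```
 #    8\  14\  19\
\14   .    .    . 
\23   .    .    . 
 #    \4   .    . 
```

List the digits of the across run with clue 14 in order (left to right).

2 5 7

23 in 3 cells must be {6,8,9}; 4 in 2 cells must be {1,3}.
Only 6 fits R2C1 under both its across sum 23 and down sum 8.
The 4 across and the 19 down share only 3, so R3C3 = 3.
R1C1 = 8 − 6 = 2 completes the 8 down.
R2C3 = 9: the only remaining digit allowed by both the 23 across and the 19 down.
R3C2 = 4 − 3 = 1 completes the 4 across.
R1C3 = 19 − 12 = 7 completes the 19 down.
R2C2 = 23 − 15 = 8 completes the 23 across.
R1C2 = 14 − 9 = 5 completes the 14 across.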